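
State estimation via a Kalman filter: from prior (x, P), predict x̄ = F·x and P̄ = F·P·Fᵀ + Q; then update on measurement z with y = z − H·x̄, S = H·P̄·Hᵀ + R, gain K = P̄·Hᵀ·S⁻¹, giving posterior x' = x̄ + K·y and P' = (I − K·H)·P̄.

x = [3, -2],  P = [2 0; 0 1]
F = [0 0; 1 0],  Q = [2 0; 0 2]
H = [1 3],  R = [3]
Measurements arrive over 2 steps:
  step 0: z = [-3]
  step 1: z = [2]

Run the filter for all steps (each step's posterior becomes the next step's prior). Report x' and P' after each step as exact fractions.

step 0: x' = [-24/41, -21/41], P' = [78/41 -24/41; -24/41 20/41]
step 1: x' = [44/235, 24/47], P' = [3126/1645 -192/329; -192/329 160/329]

step 0: x̄ = F·x = [0, 3]
step 0: P̄ = F·P·Fᵀ + Q = [2 0; 0 4]
step 0: y = z − H·x̄ = [-12]
step 0: S = H·P̄·Hᵀ + R = [41]
step 0: K = P̄·Hᵀ·S⁻¹ = [2/41; 12/41]
step 0: x' = x̄ + K·y = [-24/41, -21/41]
step 0: P' = (I − K·H)·P̄ = [78/41 -24/41; -24/41 20/41]
step 1: x̄ = F·x = [0, -24/41]
step 1: P̄ = F·P·Fᵀ + Q = [2 0; 0 160/41]
step 1: y = z − H·x̄ = [154/41]
step 1: S = H·P̄·Hᵀ + R = [1645/41]
step 1: K = P̄·Hᵀ·S⁻¹ = [82/1645; 96/329]
step 1: x' = x̄ + K·y = [44/235, 24/47]
step 1: P' = (I − K·H)·P̄ = [3126/1645 -192/329; -192/329 160/329]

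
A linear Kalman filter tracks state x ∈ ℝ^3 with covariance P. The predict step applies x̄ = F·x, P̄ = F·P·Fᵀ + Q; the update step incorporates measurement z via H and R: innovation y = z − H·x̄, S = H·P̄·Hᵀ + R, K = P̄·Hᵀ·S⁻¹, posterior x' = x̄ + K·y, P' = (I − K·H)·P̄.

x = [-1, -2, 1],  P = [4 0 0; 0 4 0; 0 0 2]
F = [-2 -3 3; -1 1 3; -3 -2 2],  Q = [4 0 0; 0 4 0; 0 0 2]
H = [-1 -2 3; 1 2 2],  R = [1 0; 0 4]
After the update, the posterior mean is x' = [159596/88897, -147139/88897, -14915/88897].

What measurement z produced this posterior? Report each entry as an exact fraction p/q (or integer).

z = [1, -2]

x̄ = F·x = [11, 2, 9]
P̄ = F·P·Fᵀ + Q = [74 14 60; 14 30 16; 60 16 62]
S = H·P̄·Hᵀ + R = [257 214; 214 870]
K = P̄·Hᵀ·S⁻¹ = [10176/88897 20181/88897; -22652/88897 16403/88897; 17778/88897 17698/88897]
x' − x̄ = [-818271/88897, -324933/88897, -814988/88897] = K·y
y = (KᵀK)⁻¹·Kᵀ·(x' − x̄) = [-11, -35]
z = y + H·x̄ = [-11, -35] + [12, 33] = [1, -2]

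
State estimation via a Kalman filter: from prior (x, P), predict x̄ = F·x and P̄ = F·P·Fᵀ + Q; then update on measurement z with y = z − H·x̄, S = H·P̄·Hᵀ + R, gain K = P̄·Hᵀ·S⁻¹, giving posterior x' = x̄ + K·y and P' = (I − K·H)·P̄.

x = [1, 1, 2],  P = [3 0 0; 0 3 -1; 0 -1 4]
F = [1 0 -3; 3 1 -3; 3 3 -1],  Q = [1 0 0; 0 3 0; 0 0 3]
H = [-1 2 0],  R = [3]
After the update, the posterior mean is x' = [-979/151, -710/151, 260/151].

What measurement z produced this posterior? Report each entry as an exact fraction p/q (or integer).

z = [-3]

x̄ = F·x = [-5, -2, 4]
P̄ = F·P·Fᵀ + Q = [40 48 30; 48 75 58; 30 58 67]
S = H·P̄·Hᵀ + R = [151]
K = P̄·Hᵀ·S⁻¹ = [56/151; 102/151; 86/151]
x' − x̄ = [-224/151, -408/151, -344/151] = K·y
y = (KᵀK)⁻¹·Kᵀ·(x' − x̄) = [-4]
z = y + H·x̄ = [-4] + [1] = [-3]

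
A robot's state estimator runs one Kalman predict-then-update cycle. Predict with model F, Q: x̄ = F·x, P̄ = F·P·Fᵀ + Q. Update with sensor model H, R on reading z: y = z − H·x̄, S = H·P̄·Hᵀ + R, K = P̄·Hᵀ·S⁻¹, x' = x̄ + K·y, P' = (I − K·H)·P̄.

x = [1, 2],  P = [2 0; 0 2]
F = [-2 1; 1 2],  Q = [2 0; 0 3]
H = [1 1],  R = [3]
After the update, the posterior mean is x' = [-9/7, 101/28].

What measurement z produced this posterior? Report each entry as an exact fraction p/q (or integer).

x̄ = F·x = [0, 5]
P̄ = F·P·Fᵀ + Q = [12 0; 0 13]
S = H·P̄·Hᵀ + R = [28]
K = P̄·Hᵀ·S⁻¹ = [3/7; 13/28]
x' − x̄ = [-9/7, -39/28] = K·y
y = (KᵀK)⁻¹·Kᵀ·(x' − x̄) = [-3]
z = y + H·x̄ = [-3] + [5] = [2]

z = [2]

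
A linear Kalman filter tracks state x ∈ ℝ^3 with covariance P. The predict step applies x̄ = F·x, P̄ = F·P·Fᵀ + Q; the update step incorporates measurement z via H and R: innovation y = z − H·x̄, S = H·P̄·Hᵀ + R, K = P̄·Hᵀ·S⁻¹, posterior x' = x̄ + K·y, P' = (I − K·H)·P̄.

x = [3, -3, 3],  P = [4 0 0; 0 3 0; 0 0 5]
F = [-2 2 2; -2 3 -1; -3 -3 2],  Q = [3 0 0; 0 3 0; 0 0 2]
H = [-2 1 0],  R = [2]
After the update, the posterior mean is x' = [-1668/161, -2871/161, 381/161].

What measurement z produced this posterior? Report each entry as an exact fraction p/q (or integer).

z = [3]

x̄ = F·x = [-6, -18, 6]
P̄ = F·P·Fᵀ + Q = [51 24 26; 24 51 -13; 26 -13 85]
S = H·P̄·Hᵀ + R = [161]
K = P̄·Hᵀ·S⁻¹ = [-78/161; 3/161; -65/161]
x' − x̄ = [-702/161, 27/161, -585/161] = K·y
y = (KᵀK)⁻¹·Kᵀ·(x' − x̄) = [9]
z = y + H·x̄ = [9] + [-6] = [3]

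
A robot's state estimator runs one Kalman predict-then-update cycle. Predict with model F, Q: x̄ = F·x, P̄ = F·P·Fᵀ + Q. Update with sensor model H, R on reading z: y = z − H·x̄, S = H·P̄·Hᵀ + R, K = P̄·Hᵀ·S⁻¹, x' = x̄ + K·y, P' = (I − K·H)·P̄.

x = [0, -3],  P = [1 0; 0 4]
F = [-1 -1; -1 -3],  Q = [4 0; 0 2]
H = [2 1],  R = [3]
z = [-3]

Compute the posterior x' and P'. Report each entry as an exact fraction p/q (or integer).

x' = [-84/65, 0]
P' = [209/130 -5/2; -5/2 13/2]

x̄ = F·x = [3, 9]
P̄ = F·P·Fᵀ + Q = [9 13; 13 39]
y = z − H·x̄ = [-18]
S = H·P̄·Hᵀ + R = [130]
K = P̄·Hᵀ·S⁻¹ = [31/130; 1/2]
x' = x̄ + K·y = [-84/65, 0]
P' = (I − K·H)·P̄ = [209/130 -5/2; -5/2 13/2]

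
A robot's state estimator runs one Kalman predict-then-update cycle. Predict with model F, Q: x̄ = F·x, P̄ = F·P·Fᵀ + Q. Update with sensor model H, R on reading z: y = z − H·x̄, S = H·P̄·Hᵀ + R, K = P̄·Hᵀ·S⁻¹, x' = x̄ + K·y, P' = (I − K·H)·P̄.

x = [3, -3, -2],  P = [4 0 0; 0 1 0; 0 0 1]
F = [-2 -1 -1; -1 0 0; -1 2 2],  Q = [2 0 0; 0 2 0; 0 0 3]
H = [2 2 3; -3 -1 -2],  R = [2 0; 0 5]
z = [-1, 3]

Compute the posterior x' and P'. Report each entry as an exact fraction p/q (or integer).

x̄ = F·x = [-1, -3, -13]
P̄ = F·P·Fᵀ + Q = [20 8 4; 8 6 4; 4 4 15]
y = z − H·x̄ = [46, -29]
S = H·P̄·Hᵀ + R = [401 -366; -366 363]
K = P̄·Hᵀ·S⁻¹ = [-1044/3869 -5588/11607; 204/3869 -598/11607; 1769/3869 3880/11607]
x' = x̄ + K·y = [6373/11607, 10673/11607, -19289/11607]
P' = (I − K·H)·P̄ = [20428/11607 5792/11607 -19568/11607; 5792/11607 22438/11607 -18412/11607; -19568/11607 -18412/11607 28858/11607]

x' = [6373/11607, 10673/11607, -19289/11607]
P' = [20428/11607 5792/11607 -19568/11607; 5792/11607 22438/11607 -18412/11607; -19568/11607 -18412/11607 28858/11607]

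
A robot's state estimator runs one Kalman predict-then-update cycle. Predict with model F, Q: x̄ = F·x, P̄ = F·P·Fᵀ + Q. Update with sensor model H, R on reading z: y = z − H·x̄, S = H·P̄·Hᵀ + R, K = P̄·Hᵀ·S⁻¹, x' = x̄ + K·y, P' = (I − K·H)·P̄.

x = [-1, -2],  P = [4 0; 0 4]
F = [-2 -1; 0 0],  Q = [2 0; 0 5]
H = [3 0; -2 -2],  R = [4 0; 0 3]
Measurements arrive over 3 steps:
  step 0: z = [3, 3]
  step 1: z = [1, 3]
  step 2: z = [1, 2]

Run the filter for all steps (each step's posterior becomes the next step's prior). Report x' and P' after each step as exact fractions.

step 0: x' = [2197/2499, -5170/2499], P' = [1012/2499 -880/2499; -880/2499 2395/2499]
step 1: x' = [427837/1996291, -2975890/1996291], P' = [728732/1996291 -633680/1996291; -633680/1996291 1852955/1996291]
step 2: x' = [175008119/523999969, -607833120/523999969], P' = [572768540/1571999907 -498059600/1571999907; -498059600/1571999907 1458312635/1571999907]

step 0: x̄ = F·x = [4, 0]
step 0: P̄ = F·P·Fᵀ + Q = [22 0; 0 5]
step 0: y = z − H·x̄ = [-9, 11]
step 0: S = H·P̄·Hᵀ + R = [202 -132; -132 111]
step 0: K = P̄·Hᵀ·S⁻¹ = [253/833 -88/2499; -220/833 -1010/2499]
step 0: x' = x̄ + K·y = [2197/2499, -5170/2499]
step 0: P' = (I − K·H)·P̄ = [1012/2499 -880/2499; -880/2499 2395/2499]
step 1: x̄ = F·x = [776/2499, 0]
step 1: P̄ = F·P·Fᵀ + Q = [7921/2499 0; 0 5]
step 1: y = z − H·x̄ = [57/833, 9049/2499]
step 1: S = H·P̄·Hᵀ + R = [27095/833 -15842/833; -15842/833 89161/2499]
step 1: K = P̄·Hᵀ·S⁻¹ = [546549/1996291 -63368/1996291; -475260/1996291 -812850/1996291]
step 1: x' = x̄ + K·y = [427837/1996291, -2975890/1996291]
step 1: P' = (I − K·H)·P̄ = [728732/1996291 -633680/1996291; -633680/1996291 1852955/1996291]
step 2: x̄ = F·x = [2120216/1996291, 0]
step 2: P̄ = F·P·Fᵀ + Q = [6225745/1996291 0; 0 5]
step 2: y = z − H·x̄ = [-4364357/1996291, 8233014/1996291]
step 2: S = H·P̄·Hᵀ + R = [64016869/1996291 -37354470/1996291; -37354470/1996291 70817673/1996291]
step 2: K = P̄·Hᵀ·S⁻¹ = [143192135/523999969 -49805960/1571999907; -124514900/523999969 -640168690/1571999907]
step 2: x' = x̄ + K·y = [175008119/523999969, -607833120/523999969]
step 2: P' = (I − K·H)·P̄ = [572768540/1571999907 -498059600/1571999907; -498059600/1571999907 1458312635/1571999907]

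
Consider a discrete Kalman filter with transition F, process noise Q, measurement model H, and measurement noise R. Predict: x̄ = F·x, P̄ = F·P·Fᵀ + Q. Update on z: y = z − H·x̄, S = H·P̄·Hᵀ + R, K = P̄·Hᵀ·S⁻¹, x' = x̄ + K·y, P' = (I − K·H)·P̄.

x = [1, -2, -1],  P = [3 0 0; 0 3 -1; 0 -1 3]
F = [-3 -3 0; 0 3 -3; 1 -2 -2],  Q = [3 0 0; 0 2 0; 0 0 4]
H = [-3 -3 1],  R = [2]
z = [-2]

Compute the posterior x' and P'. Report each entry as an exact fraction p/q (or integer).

x̄ = F·x = [3, -3, 7]
P̄ = F·P·Fᵀ + Q = [57 -36 3; -36 74 0; 3 0 23]
y = z − H·x̄ = [-9]
S = H·P̄·Hᵀ + R = [538]
K = P̄·Hᵀ·S⁻¹ = [-30/269; -57/269; 7/269]
x' = x̄ + K·y = [1077/269, -294/269, 1820/269]
P' = (I − K·H)·P̄ = [13533/269 -13104/269 1227/269; -13104/269 13408/269 798/269; 1227/269 798/269 6089/269]

x' = [1077/269, -294/269, 1820/269]
P' = [13533/269 -13104/269 1227/269; -13104/269 13408/269 798/269; 1227/269 798/269 6089/269]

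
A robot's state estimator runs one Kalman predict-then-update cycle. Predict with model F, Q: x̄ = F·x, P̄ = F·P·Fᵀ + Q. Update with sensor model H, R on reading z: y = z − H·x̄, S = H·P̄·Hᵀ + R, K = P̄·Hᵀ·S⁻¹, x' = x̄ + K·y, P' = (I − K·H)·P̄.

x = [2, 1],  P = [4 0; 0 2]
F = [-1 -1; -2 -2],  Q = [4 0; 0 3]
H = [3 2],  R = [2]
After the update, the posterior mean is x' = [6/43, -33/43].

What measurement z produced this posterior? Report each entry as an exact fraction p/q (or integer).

x̄ = F·x = [-3, -6]
P̄ = F·P·Fᵀ + Q = [10 12; 12 27]
S = H·P̄·Hᵀ + R = [344]
K = P̄·Hᵀ·S⁻¹ = [27/172; 45/172]
x' − x̄ = [135/43, 225/43] = K·y
y = (KᵀK)⁻¹·Kᵀ·(x' − x̄) = [20]
z = y + H·x̄ = [20] + [-21] = [-1]

z = [-1]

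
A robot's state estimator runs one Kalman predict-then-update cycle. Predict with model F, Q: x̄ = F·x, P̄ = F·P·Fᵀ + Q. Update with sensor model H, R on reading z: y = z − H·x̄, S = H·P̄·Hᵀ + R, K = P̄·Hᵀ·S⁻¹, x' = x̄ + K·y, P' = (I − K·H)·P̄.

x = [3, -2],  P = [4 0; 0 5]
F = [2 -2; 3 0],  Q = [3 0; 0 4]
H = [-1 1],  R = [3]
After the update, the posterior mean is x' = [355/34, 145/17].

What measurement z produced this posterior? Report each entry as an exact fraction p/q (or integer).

x̄ = F·x = [10, 9]
P̄ = F·P·Fᵀ + Q = [39 24; 24 40]
S = H·P̄·Hᵀ + R = [34]
K = P̄·Hᵀ·S⁻¹ = [-15/34; 8/17]
x' − x̄ = [15/34, -8/17] = K·y
y = (KᵀK)⁻¹·Kᵀ·(x' − x̄) = [-1]
z = y + H·x̄ = [-1] + [-1] = [-2]

z = [-2]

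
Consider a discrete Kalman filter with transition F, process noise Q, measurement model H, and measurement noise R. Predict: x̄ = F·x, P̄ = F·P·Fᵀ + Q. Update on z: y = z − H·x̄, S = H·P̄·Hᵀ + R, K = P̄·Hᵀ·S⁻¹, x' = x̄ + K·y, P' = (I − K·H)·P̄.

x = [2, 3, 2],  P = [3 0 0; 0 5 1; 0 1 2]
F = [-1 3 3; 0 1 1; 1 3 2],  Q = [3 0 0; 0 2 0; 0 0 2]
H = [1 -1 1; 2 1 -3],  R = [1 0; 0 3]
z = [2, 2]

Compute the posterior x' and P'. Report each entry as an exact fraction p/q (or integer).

x' = [48901/24031, 26664/24031, 27761/24031]
P' = [26025/24031 33468/24031 23673/24031; 33468/24031 75816/24031 47139/24031; 23673/24031 47139/24031 35930/24031]

x̄ = F·x = [13, 5, 15]
P̄ = F·P·Fᵀ + Q = [87 27 69; 27 11 24; 69 24 70]
y = z − H·x̄ = [-21, 16]
S = H·P̄·Hᵀ + R = [205 -47; -47 128]
K = P̄·Hᵀ·S⁻¹ = [16230/24031 4833/24031; 4791/24031 445/24031; 12464/24031 -4435/24031]
x' = x̄ + K·y = [48901/24031, 26664/24031, 27761/24031]
P' = (I − K·H)·P̄ = [26025/24031 33468/24031 23673/24031; 33468/24031 75816/24031 47139/24031; 23673/24031 47139/24031 35930/24031]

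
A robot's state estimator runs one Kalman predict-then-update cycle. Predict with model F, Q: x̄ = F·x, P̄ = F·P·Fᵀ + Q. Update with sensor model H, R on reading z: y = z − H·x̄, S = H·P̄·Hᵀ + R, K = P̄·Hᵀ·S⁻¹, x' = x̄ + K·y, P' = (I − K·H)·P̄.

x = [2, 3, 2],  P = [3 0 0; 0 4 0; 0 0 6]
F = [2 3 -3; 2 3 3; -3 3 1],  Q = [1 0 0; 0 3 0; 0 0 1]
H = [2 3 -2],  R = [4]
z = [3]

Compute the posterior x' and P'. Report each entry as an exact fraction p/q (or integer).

x' = [-2945/1137, 2735/379, 7541/1137]
P' = [81767/1137 -16750/379 6016/1137; -16750/379 22008/379 16108/379; 6016/1137 16108/379 78566/1137]

x̄ = F·x = [7, 19, 5]
P̄ = F·P·Fᵀ + Q = [103 -6 0; -6 105 36; 0 36 70]
y = z − H·x̄ = [-58]
S = H·P̄·Hᵀ + R = [1137]
K = P̄·Hᵀ·S⁻¹ = [188/1137; 77/379; -32/1137]
x' = x̄ + K·y = [-2945/1137, 2735/379, 7541/1137]
P' = (I − K·H)·P̄ = [81767/1137 -16750/379 6016/1137; -16750/379 22008/379 16108/379; 6016/1137 16108/379 78566/1137]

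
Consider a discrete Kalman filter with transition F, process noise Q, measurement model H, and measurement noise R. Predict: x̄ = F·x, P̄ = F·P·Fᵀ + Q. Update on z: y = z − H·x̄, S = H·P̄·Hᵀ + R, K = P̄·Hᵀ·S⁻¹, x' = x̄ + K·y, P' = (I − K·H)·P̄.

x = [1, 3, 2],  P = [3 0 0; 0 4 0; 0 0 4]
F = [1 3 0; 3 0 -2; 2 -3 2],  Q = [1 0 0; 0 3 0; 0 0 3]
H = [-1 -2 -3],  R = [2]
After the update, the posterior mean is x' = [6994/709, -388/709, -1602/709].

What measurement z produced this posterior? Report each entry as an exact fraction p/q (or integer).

x̄ = F·x = [10, -1, -3]
P̄ = F·P·Fᵀ + Q = [40 9 -30; 9 46 2; -30 2 67]
S = H·P̄·Hᵀ + R = [709]
K = P̄·Hᵀ·S⁻¹ = [32/709; -107/709; -175/709]
x' − x̄ = [-96/709, 321/709, 525/709] = K·y
y = (KᵀK)⁻¹·Kᵀ·(x' − x̄) = [-3]
z = y + H·x̄ = [-3] + [1] = [-2]

z = [-2]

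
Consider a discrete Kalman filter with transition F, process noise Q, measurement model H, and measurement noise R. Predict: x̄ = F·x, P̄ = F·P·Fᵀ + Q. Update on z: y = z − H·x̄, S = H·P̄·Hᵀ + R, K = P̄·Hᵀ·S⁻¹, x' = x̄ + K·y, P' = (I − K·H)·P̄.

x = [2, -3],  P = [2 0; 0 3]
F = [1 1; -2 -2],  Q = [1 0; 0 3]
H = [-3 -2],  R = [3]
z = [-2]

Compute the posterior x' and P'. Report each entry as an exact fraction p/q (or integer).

x' = [-31/29, 74/29]
P' = [170/29 -258/29; -258/29 411/29]

x̄ = F·x = [-1, 2]
P̄ = F·P·Fᵀ + Q = [6 -10; -10 23]
y = z − H·x̄ = [-1]
S = H·P̄·Hᵀ + R = [29]
K = P̄·Hᵀ·S⁻¹ = [2/29; -16/29]
x' = x̄ + K·y = [-31/29, 74/29]
P' = (I − K·H)·P̄ = [170/29 -258/29; -258/29 411/29]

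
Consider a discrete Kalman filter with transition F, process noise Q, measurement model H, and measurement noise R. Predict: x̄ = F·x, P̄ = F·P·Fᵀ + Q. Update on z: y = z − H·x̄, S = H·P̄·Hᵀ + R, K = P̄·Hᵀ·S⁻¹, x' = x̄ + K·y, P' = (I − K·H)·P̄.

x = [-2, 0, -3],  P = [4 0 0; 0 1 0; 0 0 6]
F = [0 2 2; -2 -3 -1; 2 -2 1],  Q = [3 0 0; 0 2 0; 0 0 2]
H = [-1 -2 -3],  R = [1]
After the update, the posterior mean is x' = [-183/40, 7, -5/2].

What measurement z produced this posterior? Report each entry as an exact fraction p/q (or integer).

x̄ = F·x = [-6, 7, -7]
P̄ = F·P·Fᵀ + Q = [31 -18 8; -18 33 -16; 8 -16 28]
S = H·P̄·Hᵀ + R = [200]
K = P̄·Hᵀ·S⁻¹ = [-19/200; 0; -3/10]
x' − x̄ = [57/40, 0, 9/2] = K·y
y = (KᵀK)⁻¹·Kᵀ·(x' − x̄) = [-15]
z = y + H·x̄ = [-15] + [13] = [-2]

z = [-2]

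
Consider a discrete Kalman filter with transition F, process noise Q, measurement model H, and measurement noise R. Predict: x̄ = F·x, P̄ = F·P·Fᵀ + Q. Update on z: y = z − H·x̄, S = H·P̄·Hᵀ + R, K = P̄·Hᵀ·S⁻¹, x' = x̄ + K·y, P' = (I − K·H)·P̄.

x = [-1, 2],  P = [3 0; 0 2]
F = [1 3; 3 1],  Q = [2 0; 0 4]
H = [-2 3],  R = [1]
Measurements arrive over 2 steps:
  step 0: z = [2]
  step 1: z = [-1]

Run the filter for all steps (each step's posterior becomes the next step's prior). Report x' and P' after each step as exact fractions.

step 0: x' = [69/14, 55/14], P' = [4829/210 1073/70; 1073/70 723/70]
step 1: x' = [243311/65197, 141305/65197], P' = [1553842/65197 1047792/65197; 1047792/65197 713692/65197]

step 0: x̄ = F·x = [5, -1]
step 0: P̄ = F·P·Fᵀ + Q = [23 15; 15 33]
step 0: y = z − H·x̄ = [15]
step 0: S = H·P̄·Hᵀ + R = [210]
step 0: K = P̄·Hᵀ·S⁻¹ = [-1/210; 23/70]
step 0: x' = x̄ + K·y = [69/14, 55/14]
step 0: P' = (I − K·H)·P̄ = [4829/210 1073/70; 1073/70 723/70]
step 1: x̄ = F·x = [117/7, 131/7]
step 1: P̄ = F·P·Fᵀ + Q = [22042/105 8864/35; 8864/35 10964/35]
step 1: y = z − H·x̄ = [-166/7]
step 1: S = H·P̄·Hᵀ + R = [65197/105]
step 1: K = P̄·Hᵀ·S⁻¹ = [35692/65197; 45492/65197]
step 1: x' = x̄ + K·y = [243311/65197, 141305/65197]
step 1: P' = (I − K·H)·P̄ = [1553842/65197 1047792/65197; 1047792/65197 713692/65197]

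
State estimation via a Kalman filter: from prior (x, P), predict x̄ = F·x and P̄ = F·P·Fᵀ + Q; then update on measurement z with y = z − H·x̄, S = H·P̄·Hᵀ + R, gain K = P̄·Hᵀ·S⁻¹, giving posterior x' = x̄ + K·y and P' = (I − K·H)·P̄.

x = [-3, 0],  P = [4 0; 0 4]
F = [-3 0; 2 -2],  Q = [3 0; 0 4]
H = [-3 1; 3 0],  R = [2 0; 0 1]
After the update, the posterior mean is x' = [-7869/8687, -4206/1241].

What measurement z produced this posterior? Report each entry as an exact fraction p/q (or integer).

x̄ = F·x = [9, -6]
P̄ = F·P·Fᵀ + Q = [39 -24; -24 36]
S = H·P̄·Hᵀ + R = [533 -423; -423 352]
K = P̄·Hᵀ·S⁻¹ = [-141/8687 2718/8687; 1080/1241 1044/1241]
x' − x̄ = [-86052/8687, 3240/1241] = K·y
y = (KᵀK)⁻¹·Kᵀ·(x' − x̄) = [32, -30]
z = y + H·x̄ = [32, -30] + [-33, 27] = [-1, -3]

z = [-1, -3]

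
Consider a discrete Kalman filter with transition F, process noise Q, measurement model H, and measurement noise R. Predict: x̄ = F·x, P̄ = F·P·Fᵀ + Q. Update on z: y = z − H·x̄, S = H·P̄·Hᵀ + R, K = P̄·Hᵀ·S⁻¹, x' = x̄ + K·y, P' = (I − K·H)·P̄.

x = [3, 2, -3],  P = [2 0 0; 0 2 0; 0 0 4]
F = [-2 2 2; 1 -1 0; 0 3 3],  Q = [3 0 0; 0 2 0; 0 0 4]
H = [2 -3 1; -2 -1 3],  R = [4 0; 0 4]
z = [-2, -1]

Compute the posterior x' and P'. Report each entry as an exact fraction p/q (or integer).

x' = [-22025/9954, -2347/1659, -10664/4977]
P' = [13553/4977 3800/1659 12448/4977; 3800/1659 1366/553 4030/1659; 12448/4977 4030/1659 14354/4977]

x̄ = F·x = [-8, 1, -3]
P̄ = F·P·Fᵀ + Q = [35 -8 36; -8 6 -6; 36 -6 58]
y = z − H·x̄ = [20, -7]
S = H·P̄·Hᵀ + R = [532 224; 224 244]
K = P̄·Hᵀ·S⁻¹ = [2677/9954 -83/1422; -166/1659 14/237; 745/4977 217/711]
x' = x̄ + K·y = [-22025/9954, -2347/1659, -10664/4977]
P' = (I − K·H)·P̄ = [13553/4977 3800/1659 12448/4977; 3800/1659 1366/553 4030/1659; 12448/4977 4030/1659 14354/4977]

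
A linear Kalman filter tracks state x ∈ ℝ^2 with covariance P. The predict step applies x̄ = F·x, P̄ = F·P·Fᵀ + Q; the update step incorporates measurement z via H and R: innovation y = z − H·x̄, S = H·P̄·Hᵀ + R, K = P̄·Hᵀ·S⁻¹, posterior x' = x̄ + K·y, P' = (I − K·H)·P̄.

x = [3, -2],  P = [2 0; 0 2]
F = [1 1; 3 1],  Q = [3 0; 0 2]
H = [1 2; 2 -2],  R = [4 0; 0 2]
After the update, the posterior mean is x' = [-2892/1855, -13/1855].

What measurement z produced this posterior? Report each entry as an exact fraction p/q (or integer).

x̄ = F·x = [1, 7]
P̄ = F·P·Fᵀ + Q = [7 8; 8 22]
S = H·P̄·Hᵀ + R = [131 -58; -58 54]
K = P̄·Hᵀ·S⁻¹ = [563/1855 536/1855; 592/1855 -326/1855]
x' − x̄ = [-4747/1855, -12998/1855] = K·y
y = (KᵀK)⁻¹·Kᵀ·(x' − x̄) = [-17, 9]
z = y + H·x̄ = [-17, 9] + [15, -12] = [-2, -3]

z = [-2, -3]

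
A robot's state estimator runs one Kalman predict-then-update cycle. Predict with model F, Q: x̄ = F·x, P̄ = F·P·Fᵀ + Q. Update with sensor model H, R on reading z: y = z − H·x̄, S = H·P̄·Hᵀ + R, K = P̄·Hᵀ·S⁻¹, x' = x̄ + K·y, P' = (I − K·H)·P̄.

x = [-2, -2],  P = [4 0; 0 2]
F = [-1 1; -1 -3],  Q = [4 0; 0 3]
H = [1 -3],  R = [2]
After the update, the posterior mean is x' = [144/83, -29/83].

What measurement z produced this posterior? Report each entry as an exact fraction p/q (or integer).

x̄ = F·x = [0, 8]
P̄ = F·P·Fᵀ + Q = [10 -2; -2 25]
S = H·P̄·Hᵀ + R = [249]
K = P̄·Hᵀ·S⁻¹ = [16/249; -77/249]
x' − x̄ = [144/83, -693/83] = K·y
y = (KᵀK)⁻¹·Kᵀ·(x' − x̄) = [27]
z = y + H·x̄ = [27] + [-24] = [3]

z = [3]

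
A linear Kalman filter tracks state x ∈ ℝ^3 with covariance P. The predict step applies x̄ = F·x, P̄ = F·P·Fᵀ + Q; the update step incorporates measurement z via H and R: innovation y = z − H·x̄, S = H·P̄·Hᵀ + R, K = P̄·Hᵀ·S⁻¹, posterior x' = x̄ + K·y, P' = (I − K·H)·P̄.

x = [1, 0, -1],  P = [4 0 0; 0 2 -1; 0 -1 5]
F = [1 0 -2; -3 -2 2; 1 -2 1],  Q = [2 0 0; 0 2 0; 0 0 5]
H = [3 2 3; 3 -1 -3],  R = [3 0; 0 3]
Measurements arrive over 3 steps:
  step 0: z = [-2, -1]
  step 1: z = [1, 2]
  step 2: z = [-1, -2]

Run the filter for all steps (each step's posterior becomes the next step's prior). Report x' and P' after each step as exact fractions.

step 0: x̄ = F·x = [3, -5, 0]
step 0: P̄ = F·P·Fᵀ + Q = [26 -36 -10; -36 74 12; -10 12 26]
step 0: y = z − H·x̄ = [-1, -15]
step 0: S = H·P̄·Hᵀ + R = [299 -364; -364 1013]
step 0: K = P̄·Hᵀ·S⁻¹ = [9368/56797 880/4369; -788/56797 -962/4369; 9752/56797 -248/4369]
step 0: x' = x̄ + K·y = [-10577/56797, -95607/56797, 38608/56797]
step 0: P' = (I − K·H)·P̄ = [54194/56797 -262740/56797 130334/56797; -262740/56797 1536558/56797 -762420/56797; 130334/56797 -762420/56797 387698/56797]
step 1: x̄ = F·x = [-87793/56797, 300161/56797, 16865/4369]
step 1: P̄ = F·P·Fᵀ + Q = [1197244/56797 -3194902/56797 -259672/4369; -3194902/56797 9680836/56797 780944/4369; -259672/4369 780944/4369 864109/4369]
step 1: y = z − H·x̄ = [-937881/56797, 1334869/56797]
step 1: S = H·P̄·Hᵀ + R = [173494876/56797 -210642383/56797; -210642383/56797 262573468/56797]
step 1: K = P̄·Hᵀ·S⁻¹ = [991463106/6954227369 1243335272/6954227369; 532232882/6954227369 -889921522/6954227369; 884266273/6954227369 -720268385/6954227369]
step 1: x' = x̄ + K·y = [2100160545/6954227369, 7047697617/6954227369, -4685474509/6954227369]
step 1: P' = (I − K·H)·P̄ = [1959063036/6954227369 -5049983082/6954227369 2399055458/6954227369; -5049983082/6954227369 29226832572/6954227369 -13902339084/6954227369; 2399055458/6954227369 -13902339084/6954227369 7753436871/6954227369]
step 2: x̄ = F·x = [11471109563/6954227369, -29766825887/6954227369, -16680709198/6954227369]
step 2: P̄ = F·P·Fᵀ + Q = [37285043426/6954227369 -63207883100/6954227369 -61456256336/6954227369; -63207883100/6954227369 201291350026/6954227369 187352061640/6954227369; -61456256336/6954227369 187352061640/6954227369 241998366620/6954227369]
step 2: y = z − H·x̄ = [68208223310/6954227369, -128130736908/6954227369]
step 2: S = H·P̄·Hᵀ + R = [3723096301057/6954227369 -4120794812858/6954227369; -4120794812858/6954227369 5345277005035/6954227369]
step 2: K = P̄·Hᵀ·S⁻¹ = [20026756315034/139964321984933 24850682039066/139964321984933; 10337712276836/139964321984933 -16983661363378/139964321984933; 17954450493708/139964321984933 -14901839401100/139964321984933]
step 2: x' = x̄ + K·y = [-30571428246461/139964321984933, -184786533622323/139964321984933, 114940256752034/139964321984933]
step 2: P' = (I − K·H)·P̄ = [38877302476858/139964321984933 -98631499798848/139964321984933 46903787037408/139964321984933; -98631499798848/139964321984933 571851151533462/139964321984933 -272264888946624/139964321984933; 46903787037408/139964321984933 -272264888946624/139964321984933 152560589420716/139964321984933]

step 0: x' = [-10577/56797, -95607/56797, 38608/56797], P' = [54194/56797 -262740/56797 130334/56797; -262740/56797 1536558/56797 -762420/56797; 130334/56797 -762420/56797 387698/56797]
step 1: x' = [2100160545/6954227369, 7047697617/6954227369, -4685474509/6954227369], P' = [1959063036/6954227369 -5049983082/6954227369 2399055458/6954227369; -5049983082/6954227369 29226832572/6954227369 -13902339084/6954227369; 2399055458/6954227369 -13902339084/6954227369 7753436871/6954227369]
step 2: x' = [-30571428246461/139964321984933, -184786533622323/139964321984933, 114940256752034/139964321984933], P' = [38877302476858/139964321984933 -98631499798848/139964321984933 46903787037408/139964321984933; -98631499798848/139964321984933 571851151533462/139964321984933 -272264888946624/139964321984933; 46903787037408/139964321984933 -272264888946624/139964321984933 152560589420716/139964321984933]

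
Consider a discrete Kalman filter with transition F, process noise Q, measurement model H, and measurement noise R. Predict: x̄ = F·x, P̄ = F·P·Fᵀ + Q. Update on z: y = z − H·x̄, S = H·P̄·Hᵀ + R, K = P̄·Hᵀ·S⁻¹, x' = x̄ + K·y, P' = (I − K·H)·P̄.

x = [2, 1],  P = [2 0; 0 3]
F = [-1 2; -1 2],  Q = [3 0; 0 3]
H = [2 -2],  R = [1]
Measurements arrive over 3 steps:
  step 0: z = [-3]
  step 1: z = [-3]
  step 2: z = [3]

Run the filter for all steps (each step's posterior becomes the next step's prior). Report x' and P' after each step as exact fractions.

step 0: x' = [-18/25, 18/25], P' = [389/25 386/25; 386/25 389/25]
step 1: x' = [36/25, 72/25], P' = [88/5 437/25; 437/25 88/5]
step 2: x' = [126/25, 18/5], P' = [491/25 488/25; 488/25 491/25]

step 0: x̄ = F·x = [0, 0]
step 0: P̄ = F·P·Fᵀ + Q = [17 14; 14 17]
step 0: y = z − H·x̄ = [-3]
step 0: S = H·P̄·Hᵀ + R = [25]
step 0: K = P̄·Hᵀ·S⁻¹ = [6/25; -6/25]
step 0: x' = x̄ + K·y = [-18/25, 18/25]
step 0: P' = (I − K·H)·P̄ = [389/25 386/25; 386/25 389/25]
step 1: x̄ = F·x = [54/25, 54/25]
step 1: P̄ = F·P·Fᵀ + Q = [476/25 401/25; 401/25 476/25]
step 1: y = z − H·x̄ = [-3]
step 1: S = H·P̄·Hᵀ + R = [25]
step 1: K = P̄·Hᵀ·S⁻¹ = [6/25; -6/25]
step 1: x' = x̄ + K·y = [36/25, 72/25]
step 1: P' = (I − K·H)·P̄ = [88/5 437/25; 437/25 88/5]
step 2: x̄ = F·x = [108/25, 108/25]
step 2: P̄ = F·P·Fᵀ + Q = [527/25 452/25; 452/25 527/25]
step 2: y = z − H·x̄ = [3]
step 2: S = H·P̄·Hᵀ + R = [25]
step 2: K = P̄·Hᵀ·S⁻¹ = [6/25; -6/25]
step 2: x' = x̄ + K·y = [126/25, 18/5]
step 2: P' = (I − K·H)·P̄ = [491/25 488/25; 488/25 491/25]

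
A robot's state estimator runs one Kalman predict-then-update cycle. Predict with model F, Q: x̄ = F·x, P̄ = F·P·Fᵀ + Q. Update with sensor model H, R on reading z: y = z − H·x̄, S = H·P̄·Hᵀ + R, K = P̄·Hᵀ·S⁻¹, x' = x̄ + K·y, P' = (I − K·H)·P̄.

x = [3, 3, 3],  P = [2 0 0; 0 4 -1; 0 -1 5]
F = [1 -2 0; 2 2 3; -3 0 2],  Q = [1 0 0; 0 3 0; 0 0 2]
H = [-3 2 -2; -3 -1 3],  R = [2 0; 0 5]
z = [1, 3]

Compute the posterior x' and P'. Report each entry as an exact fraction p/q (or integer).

x̄ = F·x = [-3, 21, -3]
P̄ = F·P·Fᵀ + Q = [19 -6 -2; -6 60 14; -2 14 40]
y = z − H·x̄ = [-56, 24]
S = H·P̄·Hᵀ + R = [509 -53; -53 512]
K = P̄·Hᵀ·S⁻¹ = [-36301/257799 -32458/257799; 56320/257799 5830/257799; -5872/85933 18190/85933]
x' = x̄ + K·y = [480467/257799, 2399779/257799, 507593/85933]
P' = (I − K·H)·P̄ = [688510/257799 2446316/257799 483284/85933; 2446316/257799 9272740/257799 1848982/85933; 483284/85933 1848982/85933 1129928/85933]

x' = [480467/257799, 2399779/257799, 507593/85933]
P' = [688510/257799 2446316/257799 483284/85933; 2446316/257799 9272740/257799 1848982/85933; 483284/85933 1848982/85933 1129928/85933]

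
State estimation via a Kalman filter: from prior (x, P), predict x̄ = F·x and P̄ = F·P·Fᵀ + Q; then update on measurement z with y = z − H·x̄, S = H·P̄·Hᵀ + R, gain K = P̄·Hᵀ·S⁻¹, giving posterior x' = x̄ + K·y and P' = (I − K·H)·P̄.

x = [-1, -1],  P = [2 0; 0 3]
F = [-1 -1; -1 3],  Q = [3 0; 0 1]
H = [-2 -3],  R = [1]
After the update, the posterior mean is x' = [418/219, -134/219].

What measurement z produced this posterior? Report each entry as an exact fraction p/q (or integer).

x̄ = F·x = [2, -2]
P̄ = F·P·Fᵀ + Q = [8 -7; -7 30]
S = H·P̄·Hᵀ + R = [219]
K = P̄·Hᵀ·S⁻¹ = [5/219; -76/219]
x' − x̄ = [-20/219, 304/219] = K·y
y = (KᵀK)⁻¹·Kᵀ·(x' − x̄) = [-4]
z = y + H·x̄ = [-4] + [2] = [-2]

z = [-2]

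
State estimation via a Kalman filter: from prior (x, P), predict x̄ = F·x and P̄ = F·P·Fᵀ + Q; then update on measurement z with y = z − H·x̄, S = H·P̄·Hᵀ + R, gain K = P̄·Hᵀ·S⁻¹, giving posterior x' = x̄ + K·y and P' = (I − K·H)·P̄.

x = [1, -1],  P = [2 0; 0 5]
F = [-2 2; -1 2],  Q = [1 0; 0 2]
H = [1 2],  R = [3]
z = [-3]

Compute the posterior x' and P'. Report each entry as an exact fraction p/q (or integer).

x' = [-51/32, -3/4]
P' = [81/32 -3/4; -3/4 6/7]

x̄ = F·x = [-4, -3]
P̄ = F·P·Fᵀ + Q = [29 24; 24 24]
y = z − H·x̄ = [7]
S = H·P̄·Hᵀ + R = [224]
K = P̄·Hᵀ·S⁻¹ = [11/32; 9/28]
x' = x̄ + K·y = [-51/32, -3/4]
P' = (I − K·H)·P̄ = [81/32 -3/4; -3/4 6/7]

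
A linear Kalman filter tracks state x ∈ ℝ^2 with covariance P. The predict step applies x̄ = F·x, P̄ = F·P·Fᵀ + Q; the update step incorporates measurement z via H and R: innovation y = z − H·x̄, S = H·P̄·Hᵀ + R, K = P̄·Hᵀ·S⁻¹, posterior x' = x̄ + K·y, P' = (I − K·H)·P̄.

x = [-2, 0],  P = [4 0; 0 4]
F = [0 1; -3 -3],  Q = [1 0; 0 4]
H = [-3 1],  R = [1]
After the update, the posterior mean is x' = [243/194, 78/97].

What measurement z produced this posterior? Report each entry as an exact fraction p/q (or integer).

z = [-3]

x̄ = F·x = [0, 6]
P̄ = F·P·Fᵀ + Q = [5 -12; -12 76]
S = H·P̄·Hᵀ + R = [194]
K = P̄·Hᵀ·S⁻¹ = [-27/194; 56/97]
x' − x̄ = [243/194, -504/97] = K·y
y = (KᵀK)⁻¹·Kᵀ·(x' − x̄) = [-9]
z = y + H·x̄ = [-9] + [6] = [-3]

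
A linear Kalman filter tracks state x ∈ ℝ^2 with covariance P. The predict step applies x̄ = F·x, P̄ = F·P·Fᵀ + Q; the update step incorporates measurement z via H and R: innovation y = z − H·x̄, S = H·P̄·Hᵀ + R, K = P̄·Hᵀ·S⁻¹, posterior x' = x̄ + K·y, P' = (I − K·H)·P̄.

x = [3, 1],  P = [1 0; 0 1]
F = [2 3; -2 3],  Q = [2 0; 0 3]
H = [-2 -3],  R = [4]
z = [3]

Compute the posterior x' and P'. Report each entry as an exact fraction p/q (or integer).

x' = [468/67, -375/67]
P' = [1995/268 -635/134; -635/134 231/67]

x̄ = F·x = [9, -3]
P̄ = F·P·Fᵀ + Q = [15 5; 5 16]
y = z − H·x̄ = [12]
S = H·P̄·Hᵀ + R = [268]
K = P̄·Hᵀ·S⁻¹ = [-45/268; -29/134]
x' = x̄ + K·y = [468/67, -375/67]
P' = (I − K·H)·P̄ = [1995/268 -635/134; -635/134 231/67]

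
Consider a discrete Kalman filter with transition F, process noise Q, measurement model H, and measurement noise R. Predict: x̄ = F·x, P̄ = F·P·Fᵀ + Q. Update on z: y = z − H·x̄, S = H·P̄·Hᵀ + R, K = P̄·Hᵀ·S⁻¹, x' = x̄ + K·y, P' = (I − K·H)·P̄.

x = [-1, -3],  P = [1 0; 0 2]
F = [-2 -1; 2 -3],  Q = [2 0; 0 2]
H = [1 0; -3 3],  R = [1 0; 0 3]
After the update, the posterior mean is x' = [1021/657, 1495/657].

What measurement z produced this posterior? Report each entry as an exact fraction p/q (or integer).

z = [1, 2]

x̄ = F·x = [5, 7]
P̄ = F·P·Fᵀ + Q = [8 2; 2 24]
S = H·P̄·Hᵀ + R = [9 -18; -18 255]
K = P̄·Hᵀ·S⁻¹ = [572/657 -2/219; 566/657 70/219]
x' − x̄ = [-2264/657, -3104/657] = K·y
y = (KᵀK)⁻¹·Kᵀ·(x' − x̄) = [-4, -4]
z = y + H·x̄ = [-4, -4] + [5, 6] = [1, 2]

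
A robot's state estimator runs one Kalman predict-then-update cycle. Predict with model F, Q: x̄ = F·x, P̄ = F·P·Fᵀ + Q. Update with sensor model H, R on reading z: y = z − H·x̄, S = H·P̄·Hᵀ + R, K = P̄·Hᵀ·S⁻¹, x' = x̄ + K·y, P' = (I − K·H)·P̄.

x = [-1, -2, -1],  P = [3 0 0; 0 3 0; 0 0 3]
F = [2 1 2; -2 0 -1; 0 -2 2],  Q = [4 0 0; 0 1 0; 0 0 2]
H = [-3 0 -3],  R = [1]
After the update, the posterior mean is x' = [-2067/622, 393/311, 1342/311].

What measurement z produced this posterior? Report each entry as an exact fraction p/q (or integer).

x̄ = F·x = [-6, 3, 2]
P̄ = F·P·Fᵀ + Q = [31 -18 6; -18 16 -6; 6 -6 26]
S = H·P̄·Hᵀ + R = [622]
K = P̄·Hᵀ·S⁻¹ = [-111/622; 36/311; -48/311]
x' − x̄ = [1665/622, -540/311, 720/311] = K·y
y = (KᵀK)⁻¹·Kᵀ·(x' − x̄) = [-15]
z = y + H·x̄ = [-15] + [12] = [-3]

z = [-3]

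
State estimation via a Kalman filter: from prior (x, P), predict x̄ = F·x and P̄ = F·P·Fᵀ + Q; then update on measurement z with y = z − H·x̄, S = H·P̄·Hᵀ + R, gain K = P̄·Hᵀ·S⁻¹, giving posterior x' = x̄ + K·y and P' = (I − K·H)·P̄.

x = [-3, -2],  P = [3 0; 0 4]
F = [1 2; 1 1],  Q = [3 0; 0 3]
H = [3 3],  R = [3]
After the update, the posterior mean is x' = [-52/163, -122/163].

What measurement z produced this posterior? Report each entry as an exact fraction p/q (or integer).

x̄ = F·x = [-7, -5]
P̄ = F·P·Fᵀ + Q = [22 11; 11 10]
S = H·P̄·Hᵀ + R = [489]
K = P̄·Hᵀ·S⁻¹ = [33/163; 21/163]
x' − x̄ = [1089/163, 693/163] = K·y
y = (KᵀK)⁻¹·Kᵀ·(x' − x̄) = [33]
z = y + H·x̄ = [33] + [-36] = [-3]

z = [-3]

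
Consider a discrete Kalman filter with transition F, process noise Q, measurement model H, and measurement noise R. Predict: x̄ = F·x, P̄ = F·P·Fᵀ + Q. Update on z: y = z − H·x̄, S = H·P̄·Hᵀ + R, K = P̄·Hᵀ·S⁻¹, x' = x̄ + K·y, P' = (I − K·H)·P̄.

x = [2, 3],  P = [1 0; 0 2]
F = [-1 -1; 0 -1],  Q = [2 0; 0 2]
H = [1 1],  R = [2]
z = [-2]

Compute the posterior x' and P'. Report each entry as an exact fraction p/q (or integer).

x̄ = F·x = [-5, -3]
P̄ = F·P·Fᵀ + Q = [5 2; 2 4]
y = z − H·x̄ = [6]
S = H·P̄·Hᵀ + R = [15]
K = P̄·Hᵀ·S⁻¹ = [7/15; 2/5]
x' = x̄ + K·y = [-11/5, -3/5]
P' = (I − K·H)·P̄ = [26/15 -4/5; -4/5 8/5]

x' = [-11/5, -3/5]
P' = [26/15 -4/5; -4/5 8/5]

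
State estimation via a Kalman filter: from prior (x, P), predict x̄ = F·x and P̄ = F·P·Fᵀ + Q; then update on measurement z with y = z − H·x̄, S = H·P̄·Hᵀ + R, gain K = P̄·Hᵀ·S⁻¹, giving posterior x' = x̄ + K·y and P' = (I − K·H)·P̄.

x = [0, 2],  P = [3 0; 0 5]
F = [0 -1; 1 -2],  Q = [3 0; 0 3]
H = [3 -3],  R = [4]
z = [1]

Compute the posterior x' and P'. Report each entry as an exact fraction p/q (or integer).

x̄ = F·x = [-2, -4]
P̄ = F·P·Fᵀ + Q = [8 10; 10 26]
y = z − H·x̄ = [-5]
S = H·P̄·Hᵀ + R = [130]
K = P̄·Hᵀ·S⁻¹ = [-3/65; -24/65]
x' = x̄ + K·y = [-23/13, -28/13]
P' = (I − K·H)·P̄ = [502/65 506/65; 506/65 538/65]

x' = [-23/13, -28/13]
P' = [502/65 506/65; 506/65 538/65]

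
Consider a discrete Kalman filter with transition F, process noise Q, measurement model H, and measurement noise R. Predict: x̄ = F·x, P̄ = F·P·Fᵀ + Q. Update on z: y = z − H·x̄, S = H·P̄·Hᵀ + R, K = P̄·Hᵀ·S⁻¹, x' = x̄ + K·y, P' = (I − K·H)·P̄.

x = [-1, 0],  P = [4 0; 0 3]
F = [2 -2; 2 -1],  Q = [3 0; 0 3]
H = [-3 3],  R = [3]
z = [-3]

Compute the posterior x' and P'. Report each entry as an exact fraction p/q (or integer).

x' = [-29/28, -2]
P' = [625/28 22; 22 22]

x̄ = F·x = [-2, -2]
P̄ = F·P·Fᵀ + Q = [31 22; 22 22]
y = z − H·x̄ = [-3]
S = H·P̄·Hᵀ + R = [84]
K = P̄·Hᵀ·S⁻¹ = [-9/28; 0]
x' = x̄ + K·y = [-29/28, -2]
P' = (I − K·H)·P̄ = [625/28 22; 22 22]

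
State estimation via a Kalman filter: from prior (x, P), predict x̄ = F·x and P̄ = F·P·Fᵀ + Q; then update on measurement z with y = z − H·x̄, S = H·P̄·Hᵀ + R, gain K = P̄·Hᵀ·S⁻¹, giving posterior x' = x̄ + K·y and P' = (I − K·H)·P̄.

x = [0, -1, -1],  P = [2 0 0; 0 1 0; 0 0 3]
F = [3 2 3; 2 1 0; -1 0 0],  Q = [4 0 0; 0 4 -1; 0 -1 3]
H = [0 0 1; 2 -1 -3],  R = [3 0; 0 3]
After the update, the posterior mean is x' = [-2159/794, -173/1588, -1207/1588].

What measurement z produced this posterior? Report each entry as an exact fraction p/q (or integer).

z = [-1, -3]

x̄ = F·x = [-5, -1, 0]
P̄ = F·P·Fᵀ + Q = [53 14 -6; 14 13 -5; -6 -5 5]
S = H·P̄·Hᵀ + R = [8 -22; -22 259]
K = P̄·Hᵀ·S⁻¹ = [433/794 187/397; -635/1588 65/794; 811/1588 -33/794]
x' − x̄ = [1811/794, 1415/1588, -1207/1588] = K·y
y = (KᵀK)⁻¹·Kᵀ·(x' − x̄) = [-1, 6]
z = y + H·x̄ = [-1, 6] + [0, -9] = [-1, -3]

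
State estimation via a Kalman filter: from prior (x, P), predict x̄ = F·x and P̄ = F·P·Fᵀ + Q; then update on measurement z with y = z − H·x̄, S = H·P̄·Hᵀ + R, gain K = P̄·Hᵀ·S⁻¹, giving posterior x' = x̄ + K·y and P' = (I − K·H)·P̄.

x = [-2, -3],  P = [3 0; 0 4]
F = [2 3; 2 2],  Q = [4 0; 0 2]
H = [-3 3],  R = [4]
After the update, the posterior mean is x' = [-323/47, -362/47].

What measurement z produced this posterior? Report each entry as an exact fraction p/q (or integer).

z = [-3]

x̄ = F·x = [-13, -10]
P̄ = F·P·Fᵀ + Q = [52 36; 36 30]
S = H·P̄·Hᵀ + R = [94]
K = P̄·Hᵀ·S⁻¹ = [-24/47; -9/47]
x' − x̄ = [288/47, 108/47] = K·y
y = (KᵀK)⁻¹·Kᵀ·(x' − x̄) = [-12]
z = y + H·x̄ = [-12] + [9] = [-3]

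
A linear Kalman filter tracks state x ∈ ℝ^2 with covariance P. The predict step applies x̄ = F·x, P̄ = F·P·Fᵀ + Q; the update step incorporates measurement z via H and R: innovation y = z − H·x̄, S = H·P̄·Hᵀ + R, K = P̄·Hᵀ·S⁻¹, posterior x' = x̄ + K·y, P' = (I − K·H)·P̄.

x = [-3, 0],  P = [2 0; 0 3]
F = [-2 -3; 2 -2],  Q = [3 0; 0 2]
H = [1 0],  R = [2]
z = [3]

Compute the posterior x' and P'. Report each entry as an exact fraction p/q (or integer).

x' = [63/20, -27/4]
P' = [19/10 1/2; 1/2 39/2]

x̄ = F·x = [6, -6]
P̄ = F·P·Fᵀ + Q = [38 10; 10 22]
y = z − H·x̄ = [-3]
S = H·P̄·Hᵀ + R = [40]
K = P̄·Hᵀ·S⁻¹ = [19/20; 1/4]
x' = x̄ + K·y = [63/20, -27/4]
P' = (I − K·H)·P̄ = [19/10 1/2; 1/2 39/2]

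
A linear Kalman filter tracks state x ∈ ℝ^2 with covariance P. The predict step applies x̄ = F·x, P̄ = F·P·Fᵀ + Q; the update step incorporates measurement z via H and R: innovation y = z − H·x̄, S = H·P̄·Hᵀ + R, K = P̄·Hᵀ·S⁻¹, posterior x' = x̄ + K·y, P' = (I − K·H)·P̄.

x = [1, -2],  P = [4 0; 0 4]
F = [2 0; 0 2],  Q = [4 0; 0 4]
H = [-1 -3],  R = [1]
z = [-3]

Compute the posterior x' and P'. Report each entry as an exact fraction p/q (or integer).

x' = [662/201, -8/67]
P' = [3620/201 -400/67; -400/67 140/67]

x̄ = F·x = [2, -4]
P̄ = F·P·Fᵀ + Q = [20 0; 0 20]
y = z − H·x̄ = [-13]
S = H·P̄·Hᵀ + R = [201]
K = P̄·Hᵀ·S⁻¹ = [-20/201; -20/67]
x' = x̄ + K·y = [662/201, -8/67]
P' = (I − K·H)·P̄ = [3620/201 -400/67; -400/67 140/67]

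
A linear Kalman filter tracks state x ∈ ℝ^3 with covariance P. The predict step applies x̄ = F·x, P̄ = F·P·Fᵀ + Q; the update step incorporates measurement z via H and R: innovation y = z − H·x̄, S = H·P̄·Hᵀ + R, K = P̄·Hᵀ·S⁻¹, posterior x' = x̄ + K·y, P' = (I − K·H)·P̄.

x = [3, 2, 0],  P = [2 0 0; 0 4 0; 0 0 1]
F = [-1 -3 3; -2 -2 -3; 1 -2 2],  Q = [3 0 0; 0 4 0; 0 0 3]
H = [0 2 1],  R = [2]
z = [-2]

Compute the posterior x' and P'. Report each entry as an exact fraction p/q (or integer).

x' = [-537/199, -470/199, 504/199]
P' = [5594/199 -1499/199 3130/199; -1499/199 963/199 -1766/199; 3130/199 -1766/199 3606/199]

x̄ = F·x = [-9, -10, -1]
P̄ = F·P·Fᵀ + Q = [50 19 28; 19 37 6; 28 6 25]
y = z − H·x̄ = [19]
S = H·P̄·Hᵀ + R = [199]
K = P̄·Hᵀ·S⁻¹ = [66/199; 80/199; 37/199]
x' = x̄ + K·y = [-537/199, -470/199, 504/199]
P' = (I − K·H)·P̄ = [5594/199 -1499/199 3130/199; -1499/199 963/199 -1766/199; 3130/199 -1766/199 3606/199]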